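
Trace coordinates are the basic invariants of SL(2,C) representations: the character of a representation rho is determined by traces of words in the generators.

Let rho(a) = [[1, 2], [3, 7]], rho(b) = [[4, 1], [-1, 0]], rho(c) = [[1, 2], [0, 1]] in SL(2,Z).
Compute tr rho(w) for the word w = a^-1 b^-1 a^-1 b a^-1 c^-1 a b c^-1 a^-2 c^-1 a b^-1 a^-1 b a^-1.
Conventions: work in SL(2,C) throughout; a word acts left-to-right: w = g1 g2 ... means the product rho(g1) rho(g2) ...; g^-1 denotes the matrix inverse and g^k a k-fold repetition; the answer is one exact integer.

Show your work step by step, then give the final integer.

rho(a^-1) = [[7, -2], [-3, 1]]
... * rho(b^-1) = [[0, -1], [1, 4]]  ->  [[-2, -15], [1, 7]]
... * rho(a^-1) = [[7, -2], [-3, 1]]  ->  [[31, -11], [-14, 5]]
... * rho(b) = [[4, 1], [-1, 0]]  ->  [[135, 31], [-61, -14]]
... * rho(a^-1) = [[7, -2], [-3, 1]]  ->  [[852, -239], [-385, 108]]
... * rho(c^-1) = [[1, -2], [0, 1]]  ->  [[852, -1943], [-385, 878]]
... * rho(a) = [[1, 2], [3, 7]]  ->  [[-4977, -11897], [2249, 5376]]
... * rho(b) = [[4, 1], [-1, 0]]  ->  [[-8011, -4977], [3620, 2249]]
... * rho(c^-1) = [[1, -2], [0, 1]]  ->  [[-8011, 11045], [3620, -4991]]
... * rho(a^-1) = [[7, -2], [-3, 1]]  ->  [[-89212, 27067], [40313, -12231]]
... * rho(a^-1) = [[7, -2], [-3, 1]]  ->  [[-705685, 205491], [318884, -92857]]
... * rho(c^-1) = [[1, -2], [0, 1]]  ->  [[-705685, 1616861], [318884, -730625]]
... * rho(a) = [[1, 2], [3, 7]]  ->  [[4144898, 9906657], [-1872991, -4476607]]
... * rho(b^-1) = [[0, -1], [1, 4]]  ->  [[9906657, 35481730], [-4476607, -16033437]]
... * rho(a^-1) = [[7, -2], [-3, 1]]  ->  [[-37098591, 15668416], [16764062, -7080223]]
... * rho(b) = [[4, 1], [-1, 0]]  ->  [[-164062780, -37098591], [74136471, 16764062]]
... * rho(a^-1) = [[7, -2], [-3, 1]]  ->  [[-1037143687, 291026969], [468663111, -131508880]]
tr = -1037143687 + -131508880 = -1168652567

-1168652567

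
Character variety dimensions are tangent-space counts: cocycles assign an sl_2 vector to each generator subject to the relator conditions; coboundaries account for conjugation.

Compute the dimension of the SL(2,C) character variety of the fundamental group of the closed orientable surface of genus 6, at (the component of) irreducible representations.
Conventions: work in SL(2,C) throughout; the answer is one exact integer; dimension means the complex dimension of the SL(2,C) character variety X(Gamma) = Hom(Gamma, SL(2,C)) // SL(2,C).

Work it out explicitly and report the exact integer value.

Gamma = pi_1(Sigma_6) = < a_1, b_1, ..., a_6, b_6 | prod [a_i, b_i] > has 2g = 12 generators and 1 relator.
A cocycle assigns one sl_2 vector per generator subject to the relator condition d_2(z) = 0: dim of the unconstrained space is 3*2g = 36.
d_2 is surjective at irreducible rho (its cokernel H^2 is dual to H^0 = 0), so dim Z^1 = 36 - 3 = 33.
As always at irreducible rho, dim B^1 = 3.
Hence dim X = 33 - 3 = 30.

30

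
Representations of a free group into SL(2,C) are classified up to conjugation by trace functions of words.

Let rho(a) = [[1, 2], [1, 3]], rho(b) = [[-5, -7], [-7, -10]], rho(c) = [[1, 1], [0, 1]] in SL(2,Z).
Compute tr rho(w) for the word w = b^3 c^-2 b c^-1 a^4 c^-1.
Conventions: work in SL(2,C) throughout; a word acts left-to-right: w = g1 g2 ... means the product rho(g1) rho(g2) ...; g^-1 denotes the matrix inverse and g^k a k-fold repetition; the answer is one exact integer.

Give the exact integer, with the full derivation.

rho(b) = [[-5, -7], [-7, -10]]
... * rho(b) = [[-5, -7], [-7, -10]]  ->  [[74, 105], [105, 149]]
... * rho(b) = [[-5, -7], [-7, -10]]  ->  [[-1105, -1568], [-1568, -2225]]
... * rho(c^-1) = [[1, -1], [0, 1]]  ->  [[-1105, -463], [-1568, -657]]
... * rho(c^-1) = [[1, -1], [0, 1]]  ->  [[-1105, 642], [-1568, 911]]
... * rho(b) = [[-5, -7], [-7, -10]]  ->  [[1031, 1315], [1463, 1866]]
... * rho(c^-1) = [[1, -1], [0, 1]]  ->  [[1031, 284], [1463, 403]]
... * rho(a) = [[1, 2], [1, 3]]  ->  [[1315, 2914], [1866, 4135]]
... * rho(a) = [[1, 2], [1, 3]]  ->  [[4229, 11372], [6001, 16137]]
... * rho(a) = [[1, 2], [1, 3]]  ->  [[15601, 42574], [22138, 60413]]
... * rho(a) = [[1, 2], [1, 3]]  ->  [[58175, 158924], [82551, 225515]]
... * rho(c^-1) = [[1, -1], [0, 1]]  ->  [[58175, 100749], [82551, 142964]]
tr = 58175 + 142964 = 201139

201139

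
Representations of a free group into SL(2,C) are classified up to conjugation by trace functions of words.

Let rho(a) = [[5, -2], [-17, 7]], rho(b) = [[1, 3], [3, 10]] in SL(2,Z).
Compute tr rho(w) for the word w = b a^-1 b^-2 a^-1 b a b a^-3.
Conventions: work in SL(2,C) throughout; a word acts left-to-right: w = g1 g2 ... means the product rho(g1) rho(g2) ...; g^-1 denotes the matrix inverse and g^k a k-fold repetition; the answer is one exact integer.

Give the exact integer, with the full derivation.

5389657346

rho(b) = [[1, 3], [3, 10]]
... * rho(a^-1) = [[7, 2], [17, 5]]  ->  [[58, 17], [191, 56]]
... * rho(b^-1) = [[10, -3], [-3, 1]]  ->  [[529, -157], [1742, -517]]
... * rho(b^-1) = [[10, -3], [-3, 1]]  ->  [[5761, -1744], [18971, -5743]]
... * rho(a^-1) = [[7, 2], [17, 5]]  ->  [[10679, 2802], [35166, 9227]]
... * rho(b) = [[1, 3], [3, 10]]  ->  [[19085, 60057], [62847, 197768]]
... * rho(a) = [[5, -2], [-17, 7]]  ->  [[-925544, 382229], [-3047821, 1258682]]
... * rho(b) = [[1, 3], [3, 10]]  ->  [[221143, 1045658], [728225, 3443357]]
... * rho(a^-1) = [[7, 2], [17, 5]]  ->  [[19324187, 5670576], [63634644, 18673235]]
... * rho(a^-1) = [[7, 2], [17, 5]]  ->  [[231669101, 67001254], [762887503, 220635463]]
... * rho(a^-1) = [[7, 2], [17, 5]]  ->  [[2760705025, 798344472], [9091015392, 2628952321]]
tr = 2760705025 + 2628952321 = 5389657346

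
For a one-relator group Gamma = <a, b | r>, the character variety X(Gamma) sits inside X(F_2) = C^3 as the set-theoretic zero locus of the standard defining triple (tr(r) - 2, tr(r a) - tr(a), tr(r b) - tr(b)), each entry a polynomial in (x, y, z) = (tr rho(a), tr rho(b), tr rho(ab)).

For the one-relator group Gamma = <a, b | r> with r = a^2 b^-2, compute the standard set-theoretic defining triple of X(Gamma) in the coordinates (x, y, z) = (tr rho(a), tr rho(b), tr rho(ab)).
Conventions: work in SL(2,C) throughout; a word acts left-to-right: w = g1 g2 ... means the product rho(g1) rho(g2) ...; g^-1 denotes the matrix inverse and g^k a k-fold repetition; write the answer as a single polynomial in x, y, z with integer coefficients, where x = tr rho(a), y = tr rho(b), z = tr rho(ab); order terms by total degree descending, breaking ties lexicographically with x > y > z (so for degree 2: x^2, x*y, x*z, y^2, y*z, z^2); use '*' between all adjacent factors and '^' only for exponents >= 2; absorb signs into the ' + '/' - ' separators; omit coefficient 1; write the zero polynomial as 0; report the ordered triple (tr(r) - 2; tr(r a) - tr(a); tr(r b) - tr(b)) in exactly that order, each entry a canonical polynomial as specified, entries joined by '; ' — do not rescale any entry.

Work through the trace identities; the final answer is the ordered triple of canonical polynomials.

and trace(a^2) = trace(a) * trace(a) - trace(1)   [square of a] = x^2 - 2
trace(a^2 b) = trace(a) * trace(b a) - trace(b)   [square of a] = x*z - y
and trace(a^2 b^-1) = trace(a^2) * trace(b) - trace(a^2 b)   [inverse elimination on b] = x^2*y - x*z - y
trace(a^2 b^-2) = trace(a^2 b^-1) * trace(b) - trace(a^2)   [inverse elimination on b] = x^2*y^2 - x*y*z - x^2 - y^2 + 2
next, trace(a^3) = trace(a) * trace(a^2) - trace(a) = x^3 - 3*x
trace(a^3 b) = trace(a) * trace(b a^2) - trace(b a) = x^2*z - x*y - z
next, trace(a^3 b^-1) = trace(a^3) * trace(b) - trace(a^3 b) = x^3*y - x^2*z - 2*x*y + z
trace(a^2 b^-2 a) = trace(a^3 b^-1) * trace(b) - trace(a^3) = x^3*y^2 - x^2*y*z - x^3 - 2*x*y^2 + y*z + 3*x
assemble the triple (trace(r) - 2; trace(r a) - x; trace(r b) - y)

x^2*y^2 - x*y*z - x^2 - y^2; x^3*y^2 - x^2*y*z - x^3 - 2*x*y^2 + y*z + 2*x; x^2*y - x*z - 2*y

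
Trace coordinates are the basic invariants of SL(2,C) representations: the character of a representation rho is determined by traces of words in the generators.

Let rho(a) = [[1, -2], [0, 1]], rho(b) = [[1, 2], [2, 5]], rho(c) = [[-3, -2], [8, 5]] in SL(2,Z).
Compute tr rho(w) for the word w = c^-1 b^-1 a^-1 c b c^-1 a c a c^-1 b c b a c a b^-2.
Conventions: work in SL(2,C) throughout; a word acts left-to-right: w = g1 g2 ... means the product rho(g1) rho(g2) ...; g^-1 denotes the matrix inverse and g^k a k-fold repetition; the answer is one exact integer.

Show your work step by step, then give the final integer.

-5267644990

rho(c^-1) = [[5, 2], [-8, -3]]
... * rho(b^-1) = [[5, -2], [-2, 1]]  ->  [[21, -8], [-34, 13]]
... * rho(a^-1) = [[1, 2], [0, 1]]  ->  [[21, 34], [-34, -55]]
... * rho(c) = [[-3, -2], [8, 5]]  ->  [[209, 128], [-338, -207]]
... * rho(b) = [[1, 2], [2, 5]]  ->  [[465, 1058], [-752, -1711]]
... * rho(c^-1) = [[5, 2], [-8, -3]]  ->  [[-6139, -2244], [9928, 3629]]
... * rho(a) = [[1, -2], [0, 1]]  ->  [[-6139, 10034], [9928, -16227]]
... * rho(c) = [[-3, -2], [8, 5]]  ->  [[98689, 62448], [-159600, -100991]]
... * rho(a) = [[1, -2], [0, 1]]  ->  [[98689, -134930], [-159600, 218209]]
... * rho(c^-1) = [[5, 2], [-8, -3]]  ->  [[1572885, 602168], [-2543672, -973827]]
... * rho(b) = [[1, 2], [2, 5]]  ->  [[2777221, 6156610], [-4491326, -9956479]]
... * rho(c) = [[-3, -2], [8, 5]]  ->  [[40921217, 25228608], [-66177854, -40799743]]
... * rho(b) = [[1, 2], [2, 5]]  ->  [[91378433, 207985474], [-147777340, -336354423]]
... * rho(a) = [[1, -2], [0, 1]]  ->  [[91378433, 25228608], [-147777340, -40799743]]
... * rho(c) = [[-3, -2], [8, 5]]  ->  [[-72306435, -56613826], [116934076, 91555965]]
... * rho(a) = [[1, -2], [0, 1]]  ->  [[-72306435, 87999044], [116934076, -142312187]]
... * rho(b^-1) = [[5, -2], [-2, 1]]  ->  [[-537530263, 232611914], [869294754, -376180339]]
... * rho(b^-1) = [[5, -2], [-2, 1]]  ->  [[-3152875143, 1307672440], [5098834448, -2114769847]]
tr = -3152875143 + -2114769847 = -5267644990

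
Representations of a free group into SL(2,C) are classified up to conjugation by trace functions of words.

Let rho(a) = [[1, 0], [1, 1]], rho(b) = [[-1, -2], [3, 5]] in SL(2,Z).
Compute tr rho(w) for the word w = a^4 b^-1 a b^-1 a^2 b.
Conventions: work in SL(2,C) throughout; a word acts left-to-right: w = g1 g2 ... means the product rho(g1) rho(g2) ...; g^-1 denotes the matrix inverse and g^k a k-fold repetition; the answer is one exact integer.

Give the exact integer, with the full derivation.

-174

rho(a) = [[1, 0], [1, 1]]
... * rho(a) = [[1, 0], [1, 1]]  ->  [[1, 0], [2, 1]]
... * rho(a) = [[1, 0], [1, 1]]  ->  [[1, 0], [3, 1]]
... * rho(a) = [[1, 0], [1, 1]]  ->  [[1, 0], [4, 1]]
... * rho(b^-1) = [[5, 2], [-3, -1]]  ->  [[5, 2], [17, 7]]
... * rho(a) = [[1, 0], [1, 1]]  ->  [[7, 2], [24, 7]]
... * rho(b^-1) = [[5, 2], [-3, -1]]  ->  [[29, 12], [99, 41]]
... * rho(a) = [[1, 0], [1, 1]]  ->  [[41, 12], [140, 41]]
... * rho(a) = [[1, 0], [1, 1]]  ->  [[53, 12], [181, 41]]
... * rho(b) = [[-1, -2], [3, 5]]  ->  [[-17, -46], [-58, -157]]
tr = -17 + -157 = -174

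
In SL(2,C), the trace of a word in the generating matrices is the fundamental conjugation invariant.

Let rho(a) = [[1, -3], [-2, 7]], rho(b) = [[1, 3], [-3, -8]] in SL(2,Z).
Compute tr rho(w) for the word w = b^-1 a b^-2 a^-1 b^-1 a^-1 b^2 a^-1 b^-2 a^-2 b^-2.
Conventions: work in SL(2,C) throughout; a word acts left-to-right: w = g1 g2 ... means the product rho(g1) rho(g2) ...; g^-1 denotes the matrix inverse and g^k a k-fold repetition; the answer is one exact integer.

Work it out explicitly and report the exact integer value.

rho(b^-1) = [[-8, -3], [3, 1]]
... * rho(a) = [[1, -3], [-2, 7]]  ->  [[-2, 3], [1, -2]]
... * rho(b^-1) = [[-8, -3], [3, 1]]  ->  [[25, 9], [-14, -5]]
... * rho(b^-1) = [[-8, -3], [3, 1]]  ->  [[-173, -66], [97, 37]]
... * rho(a^-1) = [[7, 3], [2, 1]]  ->  [[-1343, -585], [753, 328]]
... * rho(b^-1) = [[-8, -3], [3, 1]]  ->  [[8989, 3444], [-5040, -1931]]
... * rho(a^-1) = [[7, 3], [2, 1]]  ->  [[69811, 30411], [-39142, -17051]]
... * rho(b) = [[1, 3], [-3, -8]]  ->  [[-21422, -33855], [12011, 18982]]
... * rho(b) = [[1, 3], [-3, -8]]  ->  [[80143, 206574], [-44935, -115823]]
... * rho(a^-1) = [[7, 3], [2, 1]]  ->  [[974149, 447003], [-546191, -250628]]
... * rho(b^-1) = [[-8, -3], [3, 1]]  ->  [[-6452183, -2475444], [3617644, 1387945]]
... * rho(b^-1) = [[-8, -3], [3, 1]]  ->  [[44191132, 16881105], [-24777317, -9464987]]
... * rho(a^-1) = [[7, 3], [2, 1]]  ->  [[343100134, 149454501], [-192371193, -83796938]]
... * rho(a^-1) = [[7, 3], [2, 1]]  ->  [[2700609940, 1178754903], [-1514192227, -660910517]]
... * rho(b^-1) = [[-8, -3], [3, 1]]  ->  [[-18068614811, -6923074917], [10130806265, 3881666164]]
... * rho(b^-1) = [[-8, -3], [3, 1]]  ->  [[123779693737, 47282769516], [-69401451628, -26510752631]]
tr = 123779693737 + -26510752631 = 97268941106

97268941106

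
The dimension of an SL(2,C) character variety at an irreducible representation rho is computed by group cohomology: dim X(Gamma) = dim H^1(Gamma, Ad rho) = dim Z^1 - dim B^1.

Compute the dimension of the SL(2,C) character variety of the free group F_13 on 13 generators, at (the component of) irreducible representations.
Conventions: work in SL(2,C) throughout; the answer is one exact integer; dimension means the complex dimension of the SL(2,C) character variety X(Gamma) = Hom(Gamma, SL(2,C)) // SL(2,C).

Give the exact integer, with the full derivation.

Here Gamma is free of rank 13 — no relator constrains a cocycle.
A cocycle picks one sl_2 vector per generator freely, giving dim Z^1 = 3*13 = 39.
Irreducibility makes the coboundary map sl_2 -> Z^1 injective (trivial centralizer), so dim B^1 = 3.
dim X = dim H^1 = dim Z^1 - dim B^1 = 39 - 3 = 36.

36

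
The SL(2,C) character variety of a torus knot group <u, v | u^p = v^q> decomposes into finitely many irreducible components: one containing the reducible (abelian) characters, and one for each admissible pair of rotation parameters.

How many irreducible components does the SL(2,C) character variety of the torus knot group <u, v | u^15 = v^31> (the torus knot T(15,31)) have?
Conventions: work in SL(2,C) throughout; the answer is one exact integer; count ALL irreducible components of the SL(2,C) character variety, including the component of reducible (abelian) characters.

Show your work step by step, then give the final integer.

211

In the torus knot group T(15,31), u^15 = v^31 is central, so an irreducible representation sends it to +I or -I (Schur).
On an irreducible component, tr(u) is locked at 2*cos(pi*alpha/15) for some alpha in 1..14, and tr(v) at 2*cos(pi*beta/31) for some beta in 1..30.
u^15 = (-1)^alpha I and v^31 = (-1)^beta I must agree, so alpha and beta have equal parity.
count pairs: odd alpha (7 choices) x odd beta (15), plus even alpha (7) x even beta (15): 7*15 + 7*15 = 210.
That is 210 components of irreducible characters, and with the reducible (abelian) component the total is 211.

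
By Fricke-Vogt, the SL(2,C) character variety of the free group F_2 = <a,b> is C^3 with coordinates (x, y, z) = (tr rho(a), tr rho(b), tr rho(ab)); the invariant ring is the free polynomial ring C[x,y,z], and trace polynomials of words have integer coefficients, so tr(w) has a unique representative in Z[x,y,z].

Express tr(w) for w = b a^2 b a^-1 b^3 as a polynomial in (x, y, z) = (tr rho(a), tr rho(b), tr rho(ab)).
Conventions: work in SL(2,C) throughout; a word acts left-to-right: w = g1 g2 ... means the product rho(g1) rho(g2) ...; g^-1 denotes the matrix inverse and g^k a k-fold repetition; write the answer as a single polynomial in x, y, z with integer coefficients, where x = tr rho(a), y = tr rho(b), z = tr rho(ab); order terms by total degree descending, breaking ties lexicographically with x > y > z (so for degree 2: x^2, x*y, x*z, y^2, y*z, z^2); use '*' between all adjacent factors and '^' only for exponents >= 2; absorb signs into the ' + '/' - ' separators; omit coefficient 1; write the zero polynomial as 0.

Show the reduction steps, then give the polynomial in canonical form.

x^2*y^4*z - x^3*y^3 - x*y^5 - x*y^3*z^2 - 2*x^2*y^2*z + y^4*z + 2*x^3*y + 5*x*y^3 + 2*x*y*z^2 - 3*y^2*z - 6*x*y + z

tr(a b^2) = tr(b)*tr(a b) - tr(a) = y*z - x
tr(b a b^2) = tr(b)*tr(a b^2) - tr(a b) = y^2*z - x*y - z
tr(b^3 a b) = tr(b)*tr(b a b^2) - tr(b a b) = y^3*z - x*y^2 - 2*y*z + x
tr(b^5 a) = tr(b)*tr(b^3 a b) - tr(b^3 a) = y^4*z - x*y^3 - 3*y^2*z + 2*x*y + z
tr(b^2) = tr(b)*tr(b) - tr(1) = y^2 - 2
tr(b^3) = tr(b)*tr(b^2) - tr(b) = y^3 - 3*y
tr(b^4) = tr(b)*tr(b^3) - tr(b^2) = y^4 - 4*y^2 + 2
tr(b^5) = tr(b)*tr(b^4) - tr(b^3) = y^5 - 5*y^3 + 5*y
tr(b^4 a^2 b) = tr(a)*tr(b^5 a) - tr(b^5) = x*y^4*z - x^2*y^3 - y^5 - 3*x*y^2*z + 2*x^2*y + 5*y^3 + x*z - 5*y
tr(a b a b) = tr(a b)*tr(a b) - tr(1)   [split at repeated a] = z^2 - 2
tr(a b a) = tr(a)*tr(b a) - tr(b) = x*z - y
tr(b a b a b) = tr(b)*tr(a b a b) - tr(a b a) = y*z^2 - x*z - y
tr(b a b^3 a) = tr(b)*tr(b a b a b) - tr(b a b a) = y^2*z^2 - x*y*z - y^2 - z^2 + 2
tr(a^2 b a b^3) = tr(a)*tr(b a b^3 a) - tr(b a b^3) = x*y^2*z^2 - x^2*y*z - y^3*z - x*z^2 + 2*y*z + x
tr(a^2 b a b) = tr(a)*tr(b a b a) - tr(b a b) = x*z^2 - y*z - x
tr(a^2 b a) = tr(a)*tr(b a^2) - tr(b a) = x^2*z - x*y - z
tr(a^2 b a b^2) = tr(b)*tr(a^2 b a b) - tr(a^2 b a) = x*y*z^2 - x^2*z - y^2*z + z
tr(b^4 a^2 b a) = tr(b)*tr(a^2 b a b^3) - tr(a^2 b a b^2) = x*y^3*z^2 - x^2*y^2*z - y^4*z - 2*x*y*z^2 + x^2*z + 3*y^2*z + x*y - z
tr(b a^2 b a^-1 b^3) = tr(b^4 a^2 b)*tr(a) - tr(b^4 a^2 b a) = x^2*y^4*z - x^3*y^3 - x*y^5 - x*y^3*z^2 - 2*x^2*y^2*z + y^4*z + 2*x^3*y + 5*x*y^3 + 2*x*y*z^2 - 3*y^2*z - 6*x*y + z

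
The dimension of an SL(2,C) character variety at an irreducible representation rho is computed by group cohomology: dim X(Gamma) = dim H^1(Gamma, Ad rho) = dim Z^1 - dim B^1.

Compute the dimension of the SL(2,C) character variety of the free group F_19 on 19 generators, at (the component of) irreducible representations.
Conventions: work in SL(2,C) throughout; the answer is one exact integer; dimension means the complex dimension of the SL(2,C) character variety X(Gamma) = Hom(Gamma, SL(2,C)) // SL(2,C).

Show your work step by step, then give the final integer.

54

Here Gamma is free of rank 19 — no relator constrains a cocycle.
Z^1(Gamma, Ad rho) = (sl_2)^19: a cocycle is a free choice of one sl_2 vector per generator, so dim Z^1 = 3*19 = 57.
At an irreducible rho the centralizer of the image in sl_2 is 0, so the coboundary map sl_2 -> Z^1 is injective: dim B^1 = 3.
dim X = dim H^1 = dim Z^1 - dim B^1 = 57 - 3 = 54.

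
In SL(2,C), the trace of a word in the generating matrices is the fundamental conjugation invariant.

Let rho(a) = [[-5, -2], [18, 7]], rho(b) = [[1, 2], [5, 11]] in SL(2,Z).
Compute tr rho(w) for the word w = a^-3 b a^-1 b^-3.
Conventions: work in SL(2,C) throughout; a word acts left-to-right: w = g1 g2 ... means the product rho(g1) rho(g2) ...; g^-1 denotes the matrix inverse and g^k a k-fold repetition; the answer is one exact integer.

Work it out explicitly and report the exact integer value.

-3168614

rho(a^-1) = [[7, 2], [-18, -5]]
... * rho(a^-1) = [[7, 2], [-18, -5]]  ->  [[13, 4], [-36, -11]]
... * rho(a^-1) = [[7, 2], [-18, -5]]  ->  [[19, 6], [-54, -17]]
... * rho(b) = [[1, 2], [5, 11]]  ->  [[49, 104], [-139, -295]]
... * rho(a^-1) = [[7, 2], [-18, -5]]  ->  [[-1529, -422], [4337, 1197]]
... * rho(b^-1) = [[11, -2], [-5, 1]]  ->  [[-14709, 2636], [41722, -7477]]
... * rho(b^-1) = [[11, -2], [-5, 1]]  ->  [[-174979, 32054], [496327, -90921]]
... * rho(b^-1) = [[11, -2], [-5, 1]]  ->  [[-2085039, 382012], [5914202, -1083575]]
tr = -2085039 + -1083575 = -3168614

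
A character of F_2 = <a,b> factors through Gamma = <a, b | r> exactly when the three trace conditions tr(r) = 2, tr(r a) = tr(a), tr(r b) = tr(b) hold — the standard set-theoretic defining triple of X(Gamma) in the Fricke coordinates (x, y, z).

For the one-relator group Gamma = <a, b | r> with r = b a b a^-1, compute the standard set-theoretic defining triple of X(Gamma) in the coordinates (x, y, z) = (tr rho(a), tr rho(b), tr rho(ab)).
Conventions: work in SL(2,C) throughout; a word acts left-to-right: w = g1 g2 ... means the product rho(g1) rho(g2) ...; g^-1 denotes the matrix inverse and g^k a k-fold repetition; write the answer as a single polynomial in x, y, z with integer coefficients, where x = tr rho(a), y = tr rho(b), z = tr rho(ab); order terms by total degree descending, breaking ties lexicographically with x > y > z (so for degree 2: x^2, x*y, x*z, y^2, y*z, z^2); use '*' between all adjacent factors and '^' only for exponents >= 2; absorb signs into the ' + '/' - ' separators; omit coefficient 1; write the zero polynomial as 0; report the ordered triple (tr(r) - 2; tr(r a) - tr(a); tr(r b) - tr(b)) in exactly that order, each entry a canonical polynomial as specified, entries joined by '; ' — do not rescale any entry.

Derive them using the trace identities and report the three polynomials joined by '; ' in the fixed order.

use: trace(b a b) = trace(b)*trace(a b) - trace(a) = y*z - x
use: trace(b a b a) = trace(b a)*trace(b a) - trace(1)   [split at repeated b] = z^2 - 2
use: trace(b a b a^-1) = trace(b a b)*trace(a) - trace(b a b a) = x*y*z - x^2 - z^2 + 2
use: trace(b^2 a b) = trace(b)*trace(b a b) - trace(b a)  (reduce the b square) = y^2*z - x*y - z
use: trace(a b a) = trace(a)*trace(b a) - trace(b)  (reduce the a square) = x*z - y
trace(b^2 a b a) = trace(b)*trace(a b a b) - trace(a b a)  (reduce the b square) = y*z^2 - x*z - y
apply: trace(b a b a^-1 b) = trace(b^2 a b)*trace(a) - trace(b^2 a b a)  (eliminate a^-1) = x*y^2*z - x^2*y - y*z^2 + y
assemble the triple (trace(r) - 2; trace(r a) - x; trace(r b) - y)

x*y*z - x^2 - z^2; y*z - 2*x; x*y^2*z - x^2*y - y*z^2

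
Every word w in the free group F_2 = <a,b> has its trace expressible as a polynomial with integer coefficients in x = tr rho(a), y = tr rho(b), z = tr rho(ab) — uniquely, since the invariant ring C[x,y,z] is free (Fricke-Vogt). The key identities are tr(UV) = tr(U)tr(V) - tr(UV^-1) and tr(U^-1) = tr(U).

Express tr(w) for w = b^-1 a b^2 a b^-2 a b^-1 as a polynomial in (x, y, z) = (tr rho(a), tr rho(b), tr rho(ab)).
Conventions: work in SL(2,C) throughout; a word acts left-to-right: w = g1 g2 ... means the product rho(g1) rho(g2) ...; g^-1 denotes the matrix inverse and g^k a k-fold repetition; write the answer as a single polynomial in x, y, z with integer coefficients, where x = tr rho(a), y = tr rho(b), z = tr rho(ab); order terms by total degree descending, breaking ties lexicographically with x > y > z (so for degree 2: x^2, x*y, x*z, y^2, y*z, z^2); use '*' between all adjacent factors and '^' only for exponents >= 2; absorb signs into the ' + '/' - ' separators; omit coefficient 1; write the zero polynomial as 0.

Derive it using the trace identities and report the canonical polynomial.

x^2*y^5*z - x^3*y^4 - x*y^6 - 2*x*y^4*z^2 + y^5*z + y^3*z^3 + 2*x^3*y^2 + 5*x*y^4 + x*y^2*z^2 - x^2*y*z - 4*y^3*z - x^3 - 6*x*y^2 + y*z + 3*x

reduce: trace(a^2 b) = trace(a) * trace(b a) - trace(b) = x*z - y
trace(a^2) = trace(a) * trace(a) - trace(1) = x^2 - 2
trace(a b^2 a) = trace(b) * trace(a^2 b) - trace(a^2) = x*y*z - x^2 - y^2 + 2
trace(a b^2) = trace(b) * trace(a b) - trace(a) = y*z - x
trace(a^2 b^2 a) = trace(a) * trace(a b^2 a) - trace(a b^2) = x^2*y*z - x^3 - x*y^2 - y*z + 3*x
trace(a b a b) = trace(a b) * trace(a b) - trace(1) = z^2 - 2
reduce: trace(b^2 a b a) = trace(b) * trace(a b a b) - trace(a b a) = y*z^2 - x*z - y
trace(b^2 a b) = trace(b) * trace(b a b) - trace(b a) = y^2*z - x*y - z
trace(a^2 b^2 a b) = trace(a) * trace(b^2 a b a) - trace(b^2 a b) = x*y*z^2 - x^2*z - y^2*z + z
reduce: trace(a b^2 a b^-1 a) = trace(a^2 b^2 a) * trace(b) - trace(a^2 b^2 a b) = x^2*y^2*z - x^3*y - x*y^3 - x*y*z^2 + x^2*z + 3*x*y - z
so trace(a b a b^2 a) = trace(a) * trace(b a b^2 a) - trace(b a b^2) = x*y*z^2 - x^2*z - y^2*z + z
so trace(a b a b a b) = trace(b a b a) * trace(b a) - trace(a b) = z^3 - 3*z
reduce: trace(a b a b a) = trace(a) * trace(b a b a) - trace(b a b) = x*z^2 - y*z - x
trace(a b a b^2 a b) = trace(b) * trace(a b a b a b) - trace(a b a b a) = y*z^3 - x*z^2 - 2*y*z + x
trace(a b^2 a b^-1 a b) = trace(a b a b^2 a) * trace(b) - trace(a b a b^2 a b) = x*y^2*z^2 - x^2*y*z - y^3*z - y*z^3 + x*z^2 + 3*y*z - x
so trace(a b^-1 a b^2 a b^-1) = trace(a b^2 a b^-1 a) * trace(b) - trace(a b^2 a b^-1 a b) = x^2*y^3*z - x^3*y^2 - x*y^4 - 2*x*y^2*z^2 + 2*x^2*y*z + y^3*z + y*z^3 + 3*x*y^2 - x*z^2 - 4*y*z + x
so trace(a b^-1 a b^2 a) = trace(a b^2 a^2) * trace(b) - trace(a b^2 a^2 b) = x^2*y^2*z - x^3*y - x*y^3 - x*y*z^2 + x^2*z + 3*x*y - z
reduce: trace(b^-1 a b^2 a b^-2 a) = trace(a b^-1 a b^2 a b^-1) * trace(b) - trace(a b^-1 a b^2 a) = x^2*y^4*z - x^3*y^3 - x*y^5 - 2*x*y^3*z^2 + x^2*y^2*z + y^4*z + y^2*z^3 + x^3*y + 4*x*y^3 - x^2*z - 4*y^2*z - 2*x*y + z
reduce: trace(a b^2 a b^-2 a) = trace(a^2 b^2 a b^-1) * trace(b) - trace(a^2 b^2 a) = x^2*y^3*z - x^3*y^2 - x*y^4 - x*y^2*z^2 + x^3 + 4*x*y^2 - 3*x
trace(b^-1 a b^2 a b^-2 a b^-1) = trace(b^-1 a b^2 a b^-2 a) * trace(b) - trace(b^-1 a b^2 a b^-2 a b) = x^2*y^5*z - x^3*y^4 - x*y^6 - 2*x*y^4*z^2 + y^5*z + y^3*z^3 + 2*x^3*y^2 + 5*x*y^4 + x*y^2*z^2 - x^2*y*z - 4*y^3*z - x^3 - 6*x*y^2 + y*z + 3*x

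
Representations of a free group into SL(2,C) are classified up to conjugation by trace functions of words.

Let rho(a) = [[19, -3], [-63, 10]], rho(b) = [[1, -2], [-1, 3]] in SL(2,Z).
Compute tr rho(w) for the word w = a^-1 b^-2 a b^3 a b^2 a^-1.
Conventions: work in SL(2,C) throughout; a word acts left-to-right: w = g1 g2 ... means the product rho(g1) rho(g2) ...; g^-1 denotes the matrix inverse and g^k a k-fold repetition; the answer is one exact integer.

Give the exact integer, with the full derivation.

rho(a^-1) = [[10, 3], [63, 19]]
... * rho(b^-1) = [[3, 2], [1, 1]]  ->  [[33, 23], [208, 145]]
... * rho(b^-1) = [[3, 2], [1, 1]]  ->  [[122, 89], [769, 561]]
... * rho(a) = [[19, -3], [-63, 10]]  ->  [[-3289, 524], [-20732, 3303]]
... * rho(b) = [[1, -2], [-1, 3]]  ->  [[-3813, 8150], [-24035, 51373]]
... * rho(b) = [[1, -2], [-1, 3]]  ->  [[-11963, 32076], [-75408, 202189]]
... * rho(b) = [[1, -2], [-1, 3]]  ->  [[-44039, 120154], [-277597, 757383]]
... * rho(a) = [[19, -3], [-63, 10]]  ->  [[-8406443, 1333657], [-52989472, 8406621]]
... * rho(b) = [[1, -2], [-1, 3]]  ->  [[-9740100, 20813857], [-61396093, 131198807]]
... * rho(b) = [[1, -2], [-1, 3]]  ->  [[-30553957, 81921771], [-192594900, 516388607]]
... * rho(a^-1) = [[10, 3], [63, 19]]  ->  [[4855532003, 1464851778], [30606533241, 9233598833]]
tr = 4855532003 + 9233598833 = 14089130836

14089130836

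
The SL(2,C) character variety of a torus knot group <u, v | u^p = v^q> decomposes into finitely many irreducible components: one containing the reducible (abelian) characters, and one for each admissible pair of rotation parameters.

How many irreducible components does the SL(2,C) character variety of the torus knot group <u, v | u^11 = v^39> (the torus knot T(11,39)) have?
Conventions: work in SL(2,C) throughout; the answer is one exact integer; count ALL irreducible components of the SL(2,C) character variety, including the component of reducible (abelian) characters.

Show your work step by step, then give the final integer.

Gamma = < u, v | u^11 = v^39 > (torus knot T(11,39)); the central element u^11 = v^39 acts as +I or -I in any irreducible SL(2,C) representation.
So on each irreducible component the traces are pinned: tr(u) = 2*cos(pi*alpha/11) with 1 <= alpha <= 10, tr(v) = 2*cos(pi*beta/39) with 1 <= beta <= 38.
Consistency of u^11 = (-1)^alpha I with v^39 = (-1)^beta I forces alpha = beta (mod 2).
count pairs: odd alpha (5 choices) x odd beta (19), plus even alpha (5) x even beta (19): 5*19 + 5*19 = 190.
Total: 190 irreducible-character components + 1 reducible (abelian) component = 191.

191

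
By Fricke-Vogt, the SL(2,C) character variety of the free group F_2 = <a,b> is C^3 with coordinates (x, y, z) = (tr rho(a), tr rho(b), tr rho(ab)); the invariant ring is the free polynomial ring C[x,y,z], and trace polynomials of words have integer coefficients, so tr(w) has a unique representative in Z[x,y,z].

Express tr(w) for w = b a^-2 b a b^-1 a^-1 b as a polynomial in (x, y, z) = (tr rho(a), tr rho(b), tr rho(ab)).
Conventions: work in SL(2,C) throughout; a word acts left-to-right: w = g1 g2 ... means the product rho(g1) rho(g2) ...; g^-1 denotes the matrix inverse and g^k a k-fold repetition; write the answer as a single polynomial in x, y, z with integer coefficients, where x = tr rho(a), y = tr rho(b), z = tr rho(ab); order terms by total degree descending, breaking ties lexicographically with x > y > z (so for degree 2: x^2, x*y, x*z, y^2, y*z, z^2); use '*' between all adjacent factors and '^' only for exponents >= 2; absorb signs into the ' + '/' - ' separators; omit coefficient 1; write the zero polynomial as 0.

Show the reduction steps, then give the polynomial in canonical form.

use: trace(b a b) = trace(b) trace(a b) - trace(a) = y*z - x
apply: trace(b a b a) = trace(a b) trace(a b) - trace(1)   [split at repeated a] = z^2 - 2
apply: trace(b a^-1 b a) = trace(b a b) trace(a) - trace(b a b a) = x*y*z - x^2 - z^2 + 2
trace(b^2) = trace(b) trace(b) - trace(1) = y^2 - 2
trace(a^2 b^2) = trace(a) trace(b^2 a) - trace(b^2) = x*y*z - x^2 - y^2 + 2
apply: trace(a^2 b) = trace(a) trace(b a) - trace(b) = x*z - y
use: trace(a b^3 a) = trace(b) trace(a^2 b^2) - trace(a^2 b) = x*y^2*z - x^2*y - y^3 - x*z + 3*y
trace(a b a b^2) = trace(b) trace(a b a b) - trace(a b a) = y*z^2 - x*z - y
trace(a b^3 a b) = trace(b) trace(a b a b^2) - trace(a b a b) = y^2*z^2 - x*y*z - y^2 - z^2 + 2
apply: trace(b a b^-1 a b^2) = trace(a b^3 a) trace(b) - trace(a b^3 a b) = x*y^3*z - x^2*y^2 - y^4 - y^2*z^2 + 4*y^2 + z^2 - 2
apply: trace(b^2 a b) = trace(b) trace(b a b) - trace(b a) = y^2*z - x*y - z
trace(a b^2 a b a) = trace(a) trace(b^2 a b a) - trace(b^2 a b) = x*y*z^2 - x^2*z - y^2*z + z
trace(a b a b a b) = trace(a b a b) trace(a b) - trace(b a)   [split at repeated a] = z^3 - 3*z
apply: trace(a b a b a) = trace(a) trace(b a b a) - trace(b a b) = x*z^2 - y*z - x
apply: trace(a b^2 a b a b) = trace(b) trace(a b a b a b) - trace(a b a b a) = y*z^3 - x*z^2 - 2*y*z + x
trace(b a b^-1 a b^2 a) = trace(a b^2 a b a) trace(b) - trace(a b^2 a b a b) = x*y^2*z^2 - x^2*y*z - y^3*z - y*z^3 + x*z^2 + 3*y*z - x
use: trace(b^2 a^-1 b a b^-1 a) = trace(b a b^-1 a b^2) trace(a) - trace(b a b^-1 a b^2 a) = x^2*y^3*z - x^3*y^2 - x*y^4 - 2*x*y^2*z^2 + x^2*y*z + y^3*z + y*z^3 + 4*x*y^2 - 3*y*z - x
apply: trace(b a b^-1 a^-1 b^2 a^-1) = trace(b^2 a^-1 b a b^-1) trace(a) - trace(b^2 a^-1 b a b^-1 a) = -x^2*y^3*z + x^3*y^2 + x*y^4 + 2*x*y^2*z^2 - y^3*z - y*z^3 - x^3 - 4*x*y^2 - x*z^2 + 3*y*z + 3*x
use: trace(b^3) = trace(b) trace(b^2) - trace(b) = y^3 - 3*y
trace(b^3 a b) = trace(b) trace(b^2 a b) - trace(b^2 a) = y^3*z - x*y^2 - 2*y*z + x
apply: trace(a^-1 b^3 a b) = trace(b^3 a b) trace(a) - trace(b^3 a b a) = x*y^3*z - x^2*y^2 - y^2*z^2 - x*y*z + x^2 + y^2 + z^2 - 2
use: trace(b a b^-1 a^-1 b^2) = trace(a^-1 b^3 a) trace(b) - trace(a^-1 b^3 a b) = -x*y^3*z + x^2*y^2 + y^4 + y^2*z^2 + x*y*z - x^2 - 4*y^2 - z^2 + 2
trace(b a^-2 b a b^-1 a^-1 b) = trace(b a b^-1 a^-1 b^2 a^-1) trace(a) - trace(b a b^-1 a^-1 b^2) = -x^3*y^3*z + x^4*y^2 + x^2*y^4 + 2*x^2*y^2*z^2 - x*y*z^3 - x^4 - 5*x^2*y^2 - x^2*z^2 - y^4 - y^2*z^2 + 2*x*y*z + 4*x^2 + 4*y^2 + z^2 - 2

-x^3*y^3*z + x^4*y^2 + x^2*y^4 + 2*x^2*y^2*z^2 - x*y*z^3 - x^4 - 5*x^2*y^2 - x^2*z^2 - y^4 - y^2*z^2 + 2*x*y*z + 4*x^2 + 4*y^2 + z^2 - 2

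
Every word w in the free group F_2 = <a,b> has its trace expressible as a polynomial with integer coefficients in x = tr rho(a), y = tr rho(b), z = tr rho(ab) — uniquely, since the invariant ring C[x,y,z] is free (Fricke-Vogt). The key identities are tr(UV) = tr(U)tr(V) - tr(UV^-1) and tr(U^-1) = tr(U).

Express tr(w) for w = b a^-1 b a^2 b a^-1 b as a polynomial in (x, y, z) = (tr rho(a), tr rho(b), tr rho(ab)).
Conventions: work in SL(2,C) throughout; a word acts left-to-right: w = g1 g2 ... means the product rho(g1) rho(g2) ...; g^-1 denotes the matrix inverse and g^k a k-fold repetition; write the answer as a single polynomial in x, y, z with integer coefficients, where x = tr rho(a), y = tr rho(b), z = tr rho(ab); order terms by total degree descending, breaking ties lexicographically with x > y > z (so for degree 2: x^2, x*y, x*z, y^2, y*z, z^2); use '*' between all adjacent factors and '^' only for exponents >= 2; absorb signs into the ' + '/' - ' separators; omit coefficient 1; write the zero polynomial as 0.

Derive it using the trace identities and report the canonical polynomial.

apply: tr(b a b) = tr(b) tr(a b) - tr(a)  (reduce the b square) = y*z - x
tr(b^3 a) = tr(b) tr(b a b) - tr(b a)  (reduce the b square) = y^2*z - x*y - z
tr(b^2) = tr(b) tr(b) - tr(1)  (reduce the b square) = y^2 - 2
use: tr(b^3) = tr(b) tr(b^2) - tr(b)  (reduce the b square) = y^3 - 3*y
apply: tr(b a^2 b^2) = tr(a) tr(b^3 a) - tr(b^3)  (reduce the a square) = x*y^2*z - x^2*y - y^3 - x*z + 3*y
apply: tr(b a^2 b) = tr(a) tr(b^2 a) - tr(b^2)  (reduce the a square) = x*y*z - x^2 - y^2 + 2
use: tr(b^3 a^2 b) = tr(b) tr(b a^2 b^2) - tr(b a^2 b)  (reduce the b square) = x*y^3*z - x^2*y^2 - y^4 - 2*x*y*z + x^2 + 4*y^2 - 2
use: tr(b a b a) = tr(b a) tr(b a) - tr(1)  (split on b) = z^2 - 2
use: tr(a^2 b a b) = tr(a) tr(b a b a) - tr(b a b)  (reduce the a square) = x*z^2 - y*z - x
apply: tr(a b a) = tr(a) tr(b a) - tr(b)  (reduce the a square) = x*z - y
tr(a^2 b a) = tr(a) tr(a b a) - tr(a b)  (reduce the a square) = x^2*z - x*y - z
tr(a^2 b a b^2) = tr(b) tr(a^2 b a b) - tr(a^2 b a)  (reduce the b square) = x*y*z^2 - x^2*z - y^2*z + z
use: tr(b^3 a^2 b a) = tr(b) tr(a^2 b a b^2) - tr(a^2 b a b)  (reduce the b square) = x*y^2*z^2 - x^2*y*z - y^3*z - x*z^2 + 2*y*z + x
tr(b a^2 b a^-1 b^2) = tr(b^3 a^2 b) tr(a) - tr(b^3 a^2 b a)  (eliminate a^-1) = x^2*y^3*z - x^3*y^2 - x*y^4 - x*y^2*z^2 - x^2*y*z + y^3*z + x^3 + 4*x*y^2 + x*z^2 - 2*y*z - 3*x
apply: tr(b a b a b) = tr(b) tr(a b a b) - tr(a b a)  (reduce the b square) = y*z^2 - x*z - y
apply: tr(b^3 a b a) = tr(b) tr(b a b a b) - tr(b a b a)  (reduce the b square) = y^2*z^2 - x*y*z - y^2 - z^2 + 2
use: tr(b^3 a b) = tr(b) tr(b a b^2) - tr(b a b)  (reduce the b square) = y^3*z - x*y^2 - 2*y*z + x
tr(b^2 a b a^2 b) = tr(a) tr(b^3 a b a) - tr(b^3 a b)  (reduce the a square) = x*y^2*z^2 - x^2*y*z - y^3*z - x*z^2 + 2*y*z + x
use: tr(a b a b a b) = tr(a b) tr(a b a b) - tr(a^-1 b^-1)  (split on a) = z^3 - 3*z
use: tr(b a b^2 a b a) = tr(b) tr(a b a b a b) - tr(a b a b a)  (reduce the b square) = y*z^3 - x*z^2 - 2*y*z + x
apply: tr(b a b^2 a b) = tr(b) tr(a b^2 a b) - tr(a b^2 a)  (reduce the b square) = y^2*z^2 - 2*x*y*z + x^2 - 2
apply: tr(b^2 a b a^2 b a) = tr(a) tr(b a b^2 a b a) - tr(b a b^2 a b)  (reduce the a square) = x*y*z^3 - x^2*z^2 - y^2*z^2 + 2
tr(b a^2 b a^-1 b^2 a) = tr(b^2 a b a^2 b) tr(a) - tr(b^2 a b a^2 b a)  (eliminate a^-1) = x^2*y^2*z^2 - x^3*y*z - x*y^3*z - x*y*z^3 + y^2*z^2 + 2*x*y*z + x^2 - 2
use: tr(b a^-1 b a^2 b a^-1 b) = tr(b a^2 b a^-1 b^2) tr(a) - tr(b a^2 b a^-1 b^2 a)  (eliminate a^-1) = x^3*y^3*z - x^4*y^2 - x^2*y^4 - 2*x^2*y^2*z^2 + 2*x*y^3*z + x*y*z^3 + x^4 + 4*x^2*y^2 + x^2*z^2 - y^2*z^2 - 4*x*y*z - 4*x^2 + 2

x^3*y^3*z - x^4*y^2 - x^2*y^4 - 2*x^2*y^2*z^2 + 2*x*y^3*z + x*y*z^3 + x^4 + 4*x^2*y^2 + x^2*z^2 - y^2*z^2 - 4*x*y*z - 4*x^2 + 2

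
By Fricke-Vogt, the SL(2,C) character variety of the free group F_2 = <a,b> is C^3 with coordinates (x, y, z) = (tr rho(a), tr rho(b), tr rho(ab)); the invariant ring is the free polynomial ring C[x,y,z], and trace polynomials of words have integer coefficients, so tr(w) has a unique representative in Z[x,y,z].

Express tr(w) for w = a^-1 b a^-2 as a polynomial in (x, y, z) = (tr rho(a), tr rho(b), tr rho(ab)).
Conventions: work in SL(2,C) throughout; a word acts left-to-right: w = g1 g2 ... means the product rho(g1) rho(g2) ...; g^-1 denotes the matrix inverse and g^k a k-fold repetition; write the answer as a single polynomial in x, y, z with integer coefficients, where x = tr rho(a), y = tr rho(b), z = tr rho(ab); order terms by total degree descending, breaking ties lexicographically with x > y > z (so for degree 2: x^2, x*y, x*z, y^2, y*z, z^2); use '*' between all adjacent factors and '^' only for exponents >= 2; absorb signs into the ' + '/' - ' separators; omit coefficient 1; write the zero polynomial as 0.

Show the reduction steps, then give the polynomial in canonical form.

x^3*y - x^2*z - 2*x*y + z

apply: trace(a^-1 b) = trace(b)*trace(a) - trace(b a)   [inverse elimination on a] = x*y - z
apply: trace(a^-1 b a^-1) = trace(a^-1 b)*trace(a) - trace(a^-1 b a)   [inverse elimination on a] = x^2*y - x*z - y
trace(a^-1 b a^-2) = trace(a^-1 b a^-1)*trace(a) - trace(a^-1 b)   [inverse elimination on a] = x^3*y - x^2*z - 2*x*y + z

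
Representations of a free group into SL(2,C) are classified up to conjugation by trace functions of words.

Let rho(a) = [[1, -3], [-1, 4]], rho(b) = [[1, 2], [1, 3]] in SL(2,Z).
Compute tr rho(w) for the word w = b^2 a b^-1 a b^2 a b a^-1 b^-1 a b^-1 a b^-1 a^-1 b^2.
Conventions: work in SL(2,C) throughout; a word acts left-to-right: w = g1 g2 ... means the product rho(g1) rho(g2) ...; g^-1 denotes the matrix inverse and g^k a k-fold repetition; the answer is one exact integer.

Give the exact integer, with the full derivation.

rho(b) = [[1, 2], [1, 3]]
... * rho(b) = [[1, 2], [1, 3]]  ->  [[3, 8], [4, 11]]
... * rho(a) = [[1, -3], [-1, 4]]  ->  [[-5, 23], [-7, 32]]
... * rho(b^-1) = [[3, -2], [-1, 1]]  ->  [[-38, 33], [-53, 46]]
... * rho(a) = [[1, -3], [-1, 4]]  ->  [[-71, 246], [-99, 343]]
... * rho(b) = [[1, 2], [1, 3]]  ->  [[175, 596], [244, 831]]
... * rho(b) = [[1, 2], [1, 3]]  ->  [[771, 2138], [1075, 2981]]
... * rho(a) = [[1, -3], [-1, 4]]  ->  [[-1367, 6239], [-1906, 8699]]
... * rho(b) = [[1, 2], [1, 3]]  ->  [[4872, 15983], [6793, 22285]]
... * rho(a^-1) = [[4, 3], [1, 1]]  ->  [[35471, 30599], [49457, 42664]]
... * rho(b^-1) = [[3, -2], [-1, 1]]  ->  [[75814, -40343], [105707, -56250]]
... * rho(a) = [[1, -3], [-1, 4]]  ->  [[116157, -388814], [161957, -542121]]
... * rho(b^-1) = [[3, -2], [-1, 1]]  ->  [[737285, -621128], [1027992, -866035]]
... * rho(a) = [[1, -3], [-1, 4]]  ->  [[1358413, -4696367], [1894027, -6548116]]
... * rho(b^-1) = [[3, -2], [-1, 1]]  ->  [[8771606, -7413193], [12230197, -10336170]]
... * rho(a^-1) = [[4, 3], [1, 1]]  ->  [[27673231, 18901625], [38584618, 26354421]]
... * rho(b) = [[1, 2], [1, 3]]  ->  [[46574856, 112051337], [64939039, 156232499]]
... * rho(b) = [[1, 2], [1, 3]]  ->  [[158626193, 429303723], [221171538, 598575575]]
tr = 158626193 + 598575575 = 757201768

757201768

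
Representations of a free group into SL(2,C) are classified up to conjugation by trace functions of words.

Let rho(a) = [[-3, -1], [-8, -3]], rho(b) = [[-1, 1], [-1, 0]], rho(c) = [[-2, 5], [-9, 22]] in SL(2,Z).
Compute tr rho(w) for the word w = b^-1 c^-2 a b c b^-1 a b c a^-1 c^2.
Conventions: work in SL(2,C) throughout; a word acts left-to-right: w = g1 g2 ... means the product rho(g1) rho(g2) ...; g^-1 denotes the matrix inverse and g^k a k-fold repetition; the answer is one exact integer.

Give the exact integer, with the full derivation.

88316836

rho(b^-1) = [[0, -1], [1, -1]]
... * rho(c^-1) = [[22, -5], [9, -2]]  ->  [[-9, 2], [13, -3]]
... * rho(c^-1) = [[22, -5], [9, -2]]  ->  [[-180, 41], [259, -59]]
... * rho(a) = [[-3, -1], [-8, -3]]  ->  [[212, 57], [-305, -82]]
... * rho(b) = [[-1, 1], [-1, 0]]  ->  [[-269, 212], [387, -305]]
... * rho(c) = [[-2, 5], [-9, 22]]  ->  [[-1370, 3319], [1971, -4775]]
... * rho(b^-1) = [[0, -1], [1, -1]]  ->  [[3319, -1949], [-4775, 2804]]
... * rho(a) = [[-3, -1], [-8, -3]]  ->  [[5635, 2528], [-8107, -3637]]
... * rho(b) = [[-1, 1], [-1, 0]]  ->  [[-8163, 5635], [11744, -8107]]
... * rho(c) = [[-2, 5], [-9, 22]]  ->  [[-34389, 83155], [49475, -119634]]
... * rho(a^-1) = [[-3, 1], [8, -3]]  ->  [[768407, -283854], [-1105497, 408377]]
... * rho(c) = [[-2, 5], [-9, 22]]  ->  [[1017872, -2402753], [-1464399, 3456809]]
... * rho(c) = [[-2, 5], [-9, 22]]  ->  [[19589033, -47771206], [-28182483, 68727803]]
tr = 19589033 + 68727803 = 88316836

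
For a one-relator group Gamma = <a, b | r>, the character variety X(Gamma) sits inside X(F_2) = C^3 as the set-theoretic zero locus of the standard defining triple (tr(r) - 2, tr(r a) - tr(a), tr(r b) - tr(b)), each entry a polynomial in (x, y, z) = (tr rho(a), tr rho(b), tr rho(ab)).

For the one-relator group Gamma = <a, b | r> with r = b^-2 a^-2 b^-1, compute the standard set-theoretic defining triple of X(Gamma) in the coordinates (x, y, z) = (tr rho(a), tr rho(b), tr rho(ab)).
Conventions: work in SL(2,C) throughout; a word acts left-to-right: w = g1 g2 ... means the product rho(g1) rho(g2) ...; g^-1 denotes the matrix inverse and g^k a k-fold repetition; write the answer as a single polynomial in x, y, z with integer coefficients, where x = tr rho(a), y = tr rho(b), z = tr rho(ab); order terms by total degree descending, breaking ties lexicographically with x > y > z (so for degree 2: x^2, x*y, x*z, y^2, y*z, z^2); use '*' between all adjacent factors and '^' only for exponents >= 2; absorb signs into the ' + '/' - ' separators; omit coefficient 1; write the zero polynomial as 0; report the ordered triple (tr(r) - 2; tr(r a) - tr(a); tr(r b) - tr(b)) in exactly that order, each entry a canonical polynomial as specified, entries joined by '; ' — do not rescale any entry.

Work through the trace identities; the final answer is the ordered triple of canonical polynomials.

tr(a^-1) = tr(a) = x
next, tr(a^-2) = tr(a^-1) * tr(a) - tr(1) = x^2 - 2
and tr(a^-1 b) = tr(b) * tr(a) - tr(b a) = x*y - z
next, tr(a^-2 b) = tr(a^-1 b) * tr(a) - tr(a^-1 b a) = x^2*y - x*z - y
next, tr(b^-1 a^-2) = tr(a^-2) * tr(b) - tr(a^-2 b) = x*z - y
tr(b^-2 a^-2) = tr(b^-1 a^-2) * tr(b) - tr(b^-1 a^-2 b) = x*y*z - x^2 - y^2 + 2
tr(b^-2 a^-2 b^-1) = tr(b^-2 a^-2) * tr(b) - tr(b^-2 a^-2 b) = x*y^2*z - x^2*y - y^3 - x*z + 3*y
and tr(b^-2 a^-1) = tr(b^-1 a^-1) * tr(b) - tr(b^-1 a^-1 b) = y*z - x
next, tr(a b a b) = tr(b a) * tr(b a) - tr(1) = z^2 - 2
tr(b a b^-1 a) = tr(a b a) * tr(b) - tr(a b a b) = x*y*z - y^2 - z^2 + 2
and tr(a^-1 b a b^-1) = tr(b a b^-1) * tr(a) - tr(b a b^-1 a) = -x*y*z + x^2 + y^2 + z^2 - 2
next, tr(b^-1 a^-2 b a) = tr(a^-1 b a b^-1) * tr(a) - tr(a^-1 b a b^-1 a) = -x^2*y*z + x^3 + x*y^2 + x*z^2 - 3*x
and tr(a b^-2 a^-2 b) = tr(b^-1 a^-2 b a) * tr(b) - tr(b^-1 a^-2 b a b) = -x^2*y^2*z + x^3*y + x*y^3 + x*y*z^2 - 4*x*y + z
and tr(b^-2 a^-2 b^-1 a) = tr(a b^-2 a^-2) * tr(b) - tr(a b^-2 a^-2 b) = x^2*y^2*z - x^3*y - x*y^3 - x*y*z^2 + y^2*z + 3*x*y - z
assemble the triple (tr(r) - 2; tr(r a) - x; tr(r b) - y)

x*y^2*z - x^2*y - y^3 - x*z + 3*y - 2; x^2*y^2*z - x^3*y - x*y^3 - x*y*z^2 + y^2*z + 3*x*y - x - z; x*y*z - x^2 - y^2 - y + 2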